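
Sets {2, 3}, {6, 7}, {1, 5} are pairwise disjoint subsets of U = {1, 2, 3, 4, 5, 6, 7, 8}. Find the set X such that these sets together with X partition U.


U = {1, 2, 3, 4, 5, 6, 7, 8}
Shown blocks: {2, 3}, {6, 7}, {1, 5}
A partition's blocks are pairwise disjoint and cover U, so the missing block = U \ (union of shown blocks).
Union of shown blocks: {1, 2, 3, 5, 6, 7}
Missing block = U \ (union) = {4, 8}

{4, 8}


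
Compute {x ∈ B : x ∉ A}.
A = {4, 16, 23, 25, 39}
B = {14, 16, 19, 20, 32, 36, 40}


Set A = {4, 16, 23, 25, 39}
Set B = {14, 16, 19, 20, 32, 36, 40}
Check each element of B against A:
14 ∉ A (include), 16 ∈ A, 19 ∉ A (include), 20 ∉ A (include), 32 ∉ A (include), 36 ∉ A (include), 40 ∉ A (include)
Elements of B not in A: {14, 19, 20, 32, 36, 40}

{14, 19, 20, 32, 36, 40}


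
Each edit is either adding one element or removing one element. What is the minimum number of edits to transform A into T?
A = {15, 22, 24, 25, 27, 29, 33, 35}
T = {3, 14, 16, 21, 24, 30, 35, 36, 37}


Set A = {15, 22, 24, 25, 27, 29, 33, 35}
Set T = {3, 14, 16, 21, 24, 30, 35, 36, 37}
Elements to remove from A (in A, not in T): {15, 22, 25, 27, 29, 33} → 6 removals
Elements to add to A (in T, not in A): {3, 14, 16, 21, 30, 36, 37} → 7 additions
Total edits = 6 + 7 = 13

13


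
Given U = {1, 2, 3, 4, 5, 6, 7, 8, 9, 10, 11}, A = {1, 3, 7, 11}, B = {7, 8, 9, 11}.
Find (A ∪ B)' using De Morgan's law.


U = {1, 2, 3, 4, 5, 6, 7, 8, 9, 10, 11}
A = {1, 3, 7, 11}, B = {7, 8, 9, 11}
A ∪ B = {1, 3, 7, 8, 9, 11}
(A ∪ B)' = U \ (A ∪ B) = {2, 4, 5, 6, 10}
Verification via A' ∩ B': A' = {2, 4, 5, 6, 8, 9, 10}, B' = {1, 2, 3, 4, 5, 6, 10}
A' ∩ B' = {2, 4, 5, 6, 10} ✓

{2, 4, 5, 6, 10}


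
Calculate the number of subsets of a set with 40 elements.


The set has 40 elements.
The power set contains all possible subsets.
|P(A)| = 2^|A| = 2^40 = 1099511627776

1099511627776


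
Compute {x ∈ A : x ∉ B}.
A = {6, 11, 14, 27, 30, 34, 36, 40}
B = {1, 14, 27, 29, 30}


Set A = {6, 11, 14, 27, 30, 34, 36, 40}
Set B = {1, 14, 27, 29, 30}
Check each element of A against B:
6 ∉ B (include), 11 ∉ B (include), 14 ∈ B, 27 ∈ B, 30 ∈ B, 34 ∉ B (include), 36 ∉ B (include), 40 ∉ B (include)
Elements of A not in B: {6, 11, 34, 36, 40}

{6, 11, 34, 36, 40}


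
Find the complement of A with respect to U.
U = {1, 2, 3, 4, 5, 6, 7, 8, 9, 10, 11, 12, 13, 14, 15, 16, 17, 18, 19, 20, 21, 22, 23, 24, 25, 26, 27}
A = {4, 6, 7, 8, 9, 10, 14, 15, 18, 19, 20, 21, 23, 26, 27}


Universal set U = {1, 2, 3, 4, 5, 6, 7, 8, 9, 10, 11, 12, 13, 14, 15, 16, 17, 18, 19, 20, 21, 22, 23, 24, 25, 26, 27}
Set A = {4, 6, 7, 8, 9, 10, 14, 15, 18, 19, 20, 21, 23, 26, 27}
A' = U \ A = elements in U but not in A
Checking each element of U:
1 (not in A, include), 2 (not in A, include), 3 (not in A, include), 4 (in A, exclude), 5 (not in A, include), 6 (in A, exclude), 7 (in A, exclude), 8 (in A, exclude), 9 (in A, exclude), 10 (in A, exclude), 11 (not in A, include), 12 (not in A, include), 13 (not in A, include), 14 (in A, exclude), 15 (in A, exclude), 16 (not in A, include), 17 (not in A, include), 18 (in A, exclude), 19 (in A, exclude), 20 (in A, exclude), 21 (in A, exclude), 22 (not in A, include), 23 (in A, exclude), 24 (not in A, include), 25 (not in A, include), 26 (in A, exclude), 27 (in A, exclude)
A' = {1, 2, 3, 5, 11, 12, 13, 16, 17, 22, 24, 25}

{1, 2, 3, 5, 11, 12, 13, 16, 17, 22, 24, 25}


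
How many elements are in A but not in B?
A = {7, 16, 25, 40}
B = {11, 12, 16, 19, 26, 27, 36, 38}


Set A = {7, 16, 25, 40}
Set B = {11, 12, 16, 19, 26, 27, 36, 38}
A \ B = {7, 25, 40}
|A \ B| = 3

3


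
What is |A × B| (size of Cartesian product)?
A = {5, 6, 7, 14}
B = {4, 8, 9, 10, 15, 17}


Set A = {5, 6, 7, 14} has 4 elements.
Set B = {4, 8, 9, 10, 15, 17} has 6 elements.
|A × B| = |A| × |B| = 4 × 6 = 24

24


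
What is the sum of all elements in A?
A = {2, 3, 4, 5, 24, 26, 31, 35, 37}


Set A = {2, 3, 4, 5, 24, 26, 31, 35, 37}
Sum = 2 + 3 + 4 + 5 + 24 + 26 + 31 + 35 + 37 = 167

167


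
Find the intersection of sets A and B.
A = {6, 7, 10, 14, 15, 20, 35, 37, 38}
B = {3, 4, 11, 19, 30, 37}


Set A = {6, 7, 10, 14, 15, 20, 35, 37, 38}
Set B = {3, 4, 11, 19, 30, 37}
A ∩ B includes only elements in both sets.
Check each element of A against B:
6 ✗, 7 ✗, 10 ✗, 14 ✗, 15 ✗, 20 ✗, 35 ✗, 37 ✓, 38 ✗
A ∩ B = {37}

{37}


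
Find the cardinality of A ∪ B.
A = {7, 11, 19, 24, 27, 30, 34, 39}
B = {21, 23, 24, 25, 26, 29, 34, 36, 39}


Set A = {7, 11, 19, 24, 27, 30, 34, 39}, |A| = 8
Set B = {21, 23, 24, 25, 26, 29, 34, 36, 39}, |B| = 9
A ∩ B = {24, 34, 39}, |A ∩ B| = 3
|A ∪ B| = |A| + |B| - |A ∩ B| = 8 + 9 - 3 = 14

14


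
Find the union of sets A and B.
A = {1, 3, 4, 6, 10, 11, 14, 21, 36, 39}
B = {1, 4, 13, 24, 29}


Set A = {1, 3, 4, 6, 10, 11, 14, 21, 36, 39}
Set B = {1, 4, 13, 24, 29}
A ∪ B includes all elements in either set.
Elements from A: {1, 3, 4, 6, 10, 11, 14, 21, 36, 39}
Elements from B not already included: {13, 24, 29}
A ∪ B = {1, 3, 4, 6, 10, 11, 13, 14, 21, 24, 29, 36, 39}

{1, 3, 4, 6, 10, 11, 13, 14, 21, 24, 29, 36, 39}


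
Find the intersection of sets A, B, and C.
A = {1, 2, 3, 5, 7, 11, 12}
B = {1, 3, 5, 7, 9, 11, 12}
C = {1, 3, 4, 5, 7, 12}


Set A = {1, 2, 3, 5, 7, 11, 12}
Set B = {1, 3, 5, 7, 9, 11, 12}
Set C = {1, 3, 4, 5, 7, 12}
First, A ∩ B = {1, 3, 5, 7, 11, 12}
Then, (A ∩ B) ∩ C = {1, 3, 5, 7, 12}

{1, 3, 5, 7, 12}


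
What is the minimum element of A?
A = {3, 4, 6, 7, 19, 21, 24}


Set A = {3, 4, 6, 7, 19, 21, 24}
Elements in ascending order: 3, 4, 6, 7, 19, 21, 24
The smallest element is 3.

3


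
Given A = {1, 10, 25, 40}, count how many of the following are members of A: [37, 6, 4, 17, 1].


Set A = {1, 10, 25, 40}
Candidates: [37, 6, 4, 17, 1]
Check each candidate:
37 ∉ A, 6 ∉ A, 4 ∉ A, 17 ∉ A, 1 ∈ A
Count of candidates in A: 1

1


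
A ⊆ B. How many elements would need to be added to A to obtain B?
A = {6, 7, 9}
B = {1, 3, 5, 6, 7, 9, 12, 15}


Set A = {6, 7, 9}, |A| = 3
Set B = {1, 3, 5, 6, 7, 9, 12, 15}, |B| = 8
Since A ⊆ B: B \ A = {1, 3, 5, 12, 15}
|B| - |A| = 8 - 3 = 5

5


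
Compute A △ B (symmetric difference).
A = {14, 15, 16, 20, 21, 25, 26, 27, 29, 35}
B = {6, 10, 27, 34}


Set A = {14, 15, 16, 20, 21, 25, 26, 27, 29, 35}
Set B = {6, 10, 27, 34}
A △ B = (A \ B) ∪ (B \ A)
Elements in A but not B: {14, 15, 16, 20, 21, 25, 26, 29, 35}
Elements in B but not A: {6, 10, 34}
A △ B = {6, 10, 14, 15, 16, 20, 21, 25, 26, 29, 34, 35}

{6, 10, 14, 15, 16, 20, 21, 25, 26, 29, 34, 35}


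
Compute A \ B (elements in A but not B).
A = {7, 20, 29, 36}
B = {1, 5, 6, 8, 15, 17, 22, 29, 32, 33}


Set A = {7, 20, 29, 36}
Set B = {1, 5, 6, 8, 15, 17, 22, 29, 32, 33}
A \ B includes elements in A that are not in B.
Check each element of A:
7 (not in B, keep), 20 (not in B, keep), 29 (in B, remove), 36 (not in B, keep)
A \ B = {7, 20, 36}

{7, 20, 36}


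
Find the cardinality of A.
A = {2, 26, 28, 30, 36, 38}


Set A = {2, 26, 28, 30, 36, 38}
Listing elements: 2, 26, 28, 30, 36, 38
Counting: 6 elements
|A| = 6

6


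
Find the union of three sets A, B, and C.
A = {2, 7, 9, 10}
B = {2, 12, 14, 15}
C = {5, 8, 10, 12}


Set A = {2, 7, 9, 10}
Set B = {2, 12, 14, 15}
Set C = {5, 8, 10, 12}
First, A ∪ B = {2, 7, 9, 10, 12, 14, 15}
Then, (A ∪ B) ∪ C = {2, 5, 7, 8, 9, 10, 12, 14, 15}

{2, 5, 7, 8, 9, 10, 12, 14, 15}


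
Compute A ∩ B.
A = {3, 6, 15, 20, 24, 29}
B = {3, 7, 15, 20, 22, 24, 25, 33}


Set A = {3, 6, 15, 20, 24, 29}
Set B = {3, 7, 15, 20, 22, 24, 25, 33}
A ∩ B includes only elements in both sets.
Check each element of A against B:
3 ✓, 6 ✗, 15 ✓, 20 ✓, 24 ✓, 29 ✗
A ∩ B = {3, 15, 20, 24}

{3, 15, 20, 24}


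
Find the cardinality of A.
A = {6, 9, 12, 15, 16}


Set A = {6, 9, 12, 15, 16}
Listing elements: 6, 9, 12, 15, 16
Counting: 5 elements
|A| = 5

5


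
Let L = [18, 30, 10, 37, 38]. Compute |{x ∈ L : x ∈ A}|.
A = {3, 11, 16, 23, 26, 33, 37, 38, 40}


Set A = {3, 11, 16, 23, 26, 33, 37, 38, 40}
Candidates: [18, 30, 10, 37, 38]
Check each candidate:
18 ∉ A, 30 ∉ A, 10 ∉ A, 37 ∈ A, 38 ∈ A
Count of candidates in A: 2

2


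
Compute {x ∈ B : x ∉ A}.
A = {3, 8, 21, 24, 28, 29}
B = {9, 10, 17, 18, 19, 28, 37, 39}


Set A = {3, 8, 21, 24, 28, 29}
Set B = {9, 10, 17, 18, 19, 28, 37, 39}
Check each element of B against A:
9 ∉ A (include), 10 ∉ A (include), 17 ∉ A (include), 18 ∉ A (include), 19 ∉ A (include), 28 ∈ A, 37 ∉ A (include), 39 ∉ A (include)
Elements of B not in A: {9, 10, 17, 18, 19, 37, 39}

{9, 10, 17, 18, 19, 37, 39}


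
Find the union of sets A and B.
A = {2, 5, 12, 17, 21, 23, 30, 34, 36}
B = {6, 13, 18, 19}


Set A = {2, 5, 12, 17, 21, 23, 30, 34, 36}
Set B = {6, 13, 18, 19}
A ∪ B includes all elements in either set.
Elements from A: {2, 5, 12, 17, 21, 23, 30, 34, 36}
Elements from B not already included: {6, 13, 18, 19}
A ∪ B = {2, 5, 6, 12, 13, 17, 18, 19, 21, 23, 30, 34, 36}

{2, 5, 6, 12, 13, 17, 18, 19, 21, 23, 30, 34, 36}


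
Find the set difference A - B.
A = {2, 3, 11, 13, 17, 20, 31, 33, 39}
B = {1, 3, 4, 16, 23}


Set A = {2, 3, 11, 13, 17, 20, 31, 33, 39}
Set B = {1, 3, 4, 16, 23}
A \ B includes elements in A that are not in B.
Check each element of A:
2 (not in B, keep), 3 (in B, remove), 11 (not in B, keep), 13 (not in B, keep), 17 (not in B, keep), 20 (not in B, keep), 31 (not in B, keep), 33 (not in B, keep), 39 (not in B, keep)
A \ B = {2, 11, 13, 17, 20, 31, 33, 39}

{2, 11, 13, 17, 20, 31, 33, 39}


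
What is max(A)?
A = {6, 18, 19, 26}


Set A = {6, 18, 19, 26}
Elements in ascending order: 6, 18, 19, 26
The largest element is 26.

26


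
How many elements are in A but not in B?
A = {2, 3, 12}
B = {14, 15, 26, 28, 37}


Set A = {2, 3, 12}
Set B = {14, 15, 26, 28, 37}
A \ B = {2, 3, 12}
|A \ B| = 3

3


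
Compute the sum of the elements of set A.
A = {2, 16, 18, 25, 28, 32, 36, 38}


Set A = {2, 16, 18, 25, 28, 32, 36, 38}
Sum = 2 + 16 + 18 + 25 + 28 + 32 + 36 + 38 = 195

195


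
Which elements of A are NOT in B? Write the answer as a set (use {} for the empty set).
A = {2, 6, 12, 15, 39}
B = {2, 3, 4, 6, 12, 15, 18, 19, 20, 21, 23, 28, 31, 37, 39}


Set A = {2, 6, 12, 15, 39}
Set B = {2, 3, 4, 6, 12, 15, 18, 19, 20, 21, 23, 28, 31, 37, 39}
Check each element of A against B:
2 ∈ B, 6 ∈ B, 12 ∈ B, 15 ∈ B, 39 ∈ B
Elements of A not in B: {}

{}


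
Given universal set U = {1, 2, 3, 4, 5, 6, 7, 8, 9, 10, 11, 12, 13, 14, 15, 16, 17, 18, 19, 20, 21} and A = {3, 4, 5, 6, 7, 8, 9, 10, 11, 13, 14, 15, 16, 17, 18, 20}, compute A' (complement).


Universal set U = {1, 2, 3, 4, 5, 6, 7, 8, 9, 10, 11, 12, 13, 14, 15, 16, 17, 18, 19, 20, 21}
Set A = {3, 4, 5, 6, 7, 8, 9, 10, 11, 13, 14, 15, 16, 17, 18, 20}
A' = U \ A = elements in U but not in A
Checking each element of U:
1 (not in A, include), 2 (not in A, include), 3 (in A, exclude), 4 (in A, exclude), 5 (in A, exclude), 6 (in A, exclude), 7 (in A, exclude), 8 (in A, exclude), 9 (in A, exclude), 10 (in A, exclude), 11 (in A, exclude), 12 (not in A, include), 13 (in A, exclude), 14 (in A, exclude), 15 (in A, exclude), 16 (in A, exclude), 17 (in A, exclude), 18 (in A, exclude), 19 (not in A, include), 20 (in A, exclude), 21 (not in A, include)
A' = {1, 2, 12, 19, 21}

{1, 2, 12, 19, 21}


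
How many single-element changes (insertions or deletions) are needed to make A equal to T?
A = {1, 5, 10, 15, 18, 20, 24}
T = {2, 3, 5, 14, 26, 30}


Set A = {1, 5, 10, 15, 18, 20, 24}
Set T = {2, 3, 5, 14, 26, 30}
Elements to remove from A (in A, not in T): {1, 10, 15, 18, 20, 24} → 6 removals
Elements to add to A (in T, not in A): {2, 3, 14, 26, 30} → 5 additions
Total edits = 6 + 5 = 11

11


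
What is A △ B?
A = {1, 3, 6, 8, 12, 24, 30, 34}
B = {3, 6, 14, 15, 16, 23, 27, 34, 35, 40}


Set A = {1, 3, 6, 8, 12, 24, 30, 34}
Set B = {3, 6, 14, 15, 16, 23, 27, 34, 35, 40}
A △ B = (A \ B) ∪ (B \ A)
Elements in A but not B: {1, 8, 12, 24, 30}
Elements in B but not A: {14, 15, 16, 23, 27, 35, 40}
A △ B = {1, 8, 12, 14, 15, 16, 23, 24, 27, 30, 35, 40}

{1, 8, 12, 14, 15, 16, 23, 24, 27, 30, 35, 40}


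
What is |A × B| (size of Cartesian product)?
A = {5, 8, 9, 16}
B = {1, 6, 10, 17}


Set A = {5, 8, 9, 16} has 4 elements.
Set B = {1, 6, 10, 17} has 4 elements.
|A × B| = |A| × |B| = 4 × 4 = 16

16


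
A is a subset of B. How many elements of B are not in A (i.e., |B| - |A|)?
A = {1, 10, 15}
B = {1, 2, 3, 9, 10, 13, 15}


Set A = {1, 10, 15}, |A| = 3
Set B = {1, 2, 3, 9, 10, 13, 15}, |B| = 7
Since A ⊆ B: B \ A = {2, 3, 9, 13}
|B| - |A| = 7 - 3 = 4

4


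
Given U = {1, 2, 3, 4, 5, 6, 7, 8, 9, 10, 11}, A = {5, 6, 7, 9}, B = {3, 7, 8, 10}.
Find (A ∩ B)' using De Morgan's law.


U = {1, 2, 3, 4, 5, 6, 7, 8, 9, 10, 11}
A = {5, 6, 7, 9}, B = {3, 7, 8, 10}
A ∩ B = {7}
(A ∩ B)' = U \ (A ∩ B) = {1, 2, 3, 4, 5, 6, 8, 9, 10, 11}
Verification via A' ∪ B': A' = {1, 2, 3, 4, 8, 10, 11}, B' = {1, 2, 4, 5, 6, 9, 11}
A' ∪ B' = {1, 2, 3, 4, 5, 6, 8, 9, 10, 11} ✓

{1, 2, 3, 4, 5, 6, 8, 9, 10, 11}


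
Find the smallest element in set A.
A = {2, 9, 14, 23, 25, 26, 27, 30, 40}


Set A = {2, 9, 14, 23, 25, 26, 27, 30, 40}
Elements in ascending order: 2, 9, 14, 23, 25, 26, 27, 30, 40
The smallest element is 2.

2


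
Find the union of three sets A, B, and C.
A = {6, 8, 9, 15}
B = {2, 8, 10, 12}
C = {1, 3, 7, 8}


Set A = {6, 8, 9, 15}
Set B = {2, 8, 10, 12}
Set C = {1, 3, 7, 8}
First, A ∪ B = {2, 6, 8, 9, 10, 12, 15}
Then, (A ∪ B) ∪ C = {1, 2, 3, 6, 7, 8, 9, 10, 12, 15}

{1, 2, 3, 6, 7, 8, 9, 10, 12, 15}


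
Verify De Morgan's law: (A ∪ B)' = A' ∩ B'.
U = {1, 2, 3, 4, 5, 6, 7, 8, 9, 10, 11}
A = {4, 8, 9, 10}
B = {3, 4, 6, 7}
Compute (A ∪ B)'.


U = {1, 2, 3, 4, 5, 6, 7, 8, 9, 10, 11}
A = {4, 8, 9, 10}, B = {3, 4, 6, 7}
A ∪ B = {3, 4, 6, 7, 8, 9, 10}
(A ∪ B)' = U \ (A ∪ B) = {1, 2, 5, 11}
Verification via A' ∩ B': A' = {1, 2, 3, 5, 6, 7, 11}, B' = {1, 2, 5, 8, 9, 10, 11}
A' ∩ B' = {1, 2, 5, 11} ✓

{1, 2, 5, 11}


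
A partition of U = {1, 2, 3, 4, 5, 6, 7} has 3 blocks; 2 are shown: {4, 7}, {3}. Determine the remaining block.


U = {1, 2, 3, 4, 5, 6, 7}
Shown blocks: {4, 7}, {3}
A partition's blocks are pairwise disjoint and cover U, so the missing block = U \ (union of shown blocks).
Union of shown blocks: {3, 4, 7}
Missing block = U \ (union) = {1, 2, 5, 6}

{1, 2, 5, 6}


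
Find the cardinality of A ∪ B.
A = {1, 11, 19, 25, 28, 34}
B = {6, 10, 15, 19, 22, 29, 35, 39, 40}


Set A = {1, 11, 19, 25, 28, 34}, |A| = 6
Set B = {6, 10, 15, 19, 22, 29, 35, 39, 40}, |B| = 9
A ∩ B = {19}, |A ∩ B| = 1
|A ∪ B| = |A| + |B| - |A ∩ B| = 6 + 9 - 1 = 14

14


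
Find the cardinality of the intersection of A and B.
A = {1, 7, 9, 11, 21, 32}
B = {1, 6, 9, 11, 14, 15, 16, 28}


Set A = {1, 7, 9, 11, 21, 32}
Set B = {1, 6, 9, 11, 14, 15, 16, 28}
A ∩ B = {1, 9, 11}
|A ∩ B| = 3

3


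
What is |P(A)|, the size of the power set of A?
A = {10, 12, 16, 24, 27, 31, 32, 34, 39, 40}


Set A = {10, 12, 16, 24, 27, 31, 32, 34, 39, 40}
|A| = 10
The power set P(A) contains all subsets of A.
|P(A)| = 2^|A| = 2^10 = 1024

1024


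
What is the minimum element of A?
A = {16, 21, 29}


Set A = {16, 21, 29}
Elements in ascending order: 16, 21, 29
The smallest element is 16.

16


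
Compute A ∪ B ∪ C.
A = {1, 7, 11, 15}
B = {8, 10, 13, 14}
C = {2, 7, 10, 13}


Set A = {1, 7, 11, 15}
Set B = {8, 10, 13, 14}
Set C = {2, 7, 10, 13}
First, A ∪ B = {1, 7, 8, 10, 11, 13, 14, 15}
Then, (A ∪ B) ∪ C = {1, 2, 7, 8, 10, 11, 13, 14, 15}

{1, 2, 7, 8, 10, 11, 13, 14, 15}


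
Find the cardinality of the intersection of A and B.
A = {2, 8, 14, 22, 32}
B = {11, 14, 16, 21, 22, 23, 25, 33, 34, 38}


Set A = {2, 8, 14, 22, 32}
Set B = {11, 14, 16, 21, 22, 23, 25, 33, 34, 38}
A ∩ B = {14, 22}
|A ∩ B| = 2

2


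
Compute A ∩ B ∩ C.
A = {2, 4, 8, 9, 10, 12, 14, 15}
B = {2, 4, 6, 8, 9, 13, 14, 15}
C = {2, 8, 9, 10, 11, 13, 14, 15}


Set A = {2, 4, 8, 9, 10, 12, 14, 15}
Set B = {2, 4, 6, 8, 9, 13, 14, 15}
Set C = {2, 8, 9, 10, 11, 13, 14, 15}
First, A ∩ B = {2, 4, 8, 9, 14, 15}
Then, (A ∩ B) ∩ C = {2, 8, 9, 14, 15}

{2, 8, 9, 14, 15}


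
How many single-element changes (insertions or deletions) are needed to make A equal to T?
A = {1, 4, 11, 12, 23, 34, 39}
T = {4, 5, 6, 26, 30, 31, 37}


Set A = {1, 4, 11, 12, 23, 34, 39}
Set T = {4, 5, 6, 26, 30, 31, 37}
Elements to remove from A (in A, not in T): {1, 11, 12, 23, 34, 39} → 6 removals
Elements to add to A (in T, not in A): {5, 6, 26, 30, 31, 37} → 6 additions
Total edits = 6 + 6 = 12

12


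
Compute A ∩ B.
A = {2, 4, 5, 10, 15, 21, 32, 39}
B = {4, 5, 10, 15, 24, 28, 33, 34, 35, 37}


Set A = {2, 4, 5, 10, 15, 21, 32, 39}
Set B = {4, 5, 10, 15, 24, 28, 33, 34, 35, 37}
A ∩ B includes only elements in both sets.
Check each element of A against B:
2 ✗, 4 ✓, 5 ✓, 10 ✓, 15 ✓, 21 ✗, 32 ✗, 39 ✗
A ∩ B = {4, 5, 10, 15}

{4, 5, 10, 15}


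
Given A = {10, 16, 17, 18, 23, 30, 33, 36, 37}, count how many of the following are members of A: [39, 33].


Set A = {10, 16, 17, 18, 23, 30, 33, 36, 37}
Candidates: [39, 33]
Check each candidate:
39 ∉ A, 33 ∈ A
Count of candidates in A: 1

1


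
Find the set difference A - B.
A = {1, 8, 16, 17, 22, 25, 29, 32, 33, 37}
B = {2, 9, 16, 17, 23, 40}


Set A = {1, 8, 16, 17, 22, 25, 29, 32, 33, 37}
Set B = {2, 9, 16, 17, 23, 40}
A \ B includes elements in A that are not in B.
Check each element of A:
1 (not in B, keep), 8 (not in B, keep), 16 (in B, remove), 17 (in B, remove), 22 (not in B, keep), 25 (not in B, keep), 29 (not in B, keep), 32 (not in B, keep), 33 (not in B, keep), 37 (not in B, keep)
A \ B = {1, 8, 22, 25, 29, 32, 33, 37}

{1, 8, 22, 25, 29, 32, 33, 37}


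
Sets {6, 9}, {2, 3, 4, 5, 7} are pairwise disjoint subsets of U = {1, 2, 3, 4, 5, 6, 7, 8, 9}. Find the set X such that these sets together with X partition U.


U = {1, 2, 3, 4, 5, 6, 7, 8, 9}
Shown blocks: {6, 9}, {2, 3, 4, 5, 7}
A partition's blocks are pairwise disjoint and cover U, so the missing block = U \ (union of shown blocks).
Union of shown blocks: {2, 3, 4, 5, 6, 7, 9}
Missing block = U \ (union) = {1, 8}

{1, 8}


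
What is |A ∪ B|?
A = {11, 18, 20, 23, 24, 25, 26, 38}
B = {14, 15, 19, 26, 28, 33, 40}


Set A = {11, 18, 20, 23, 24, 25, 26, 38}, |A| = 8
Set B = {14, 15, 19, 26, 28, 33, 40}, |B| = 7
A ∩ B = {26}, |A ∩ B| = 1
|A ∪ B| = |A| + |B| - |A ∩ B| = 8 + 7 - 1 = 14

14


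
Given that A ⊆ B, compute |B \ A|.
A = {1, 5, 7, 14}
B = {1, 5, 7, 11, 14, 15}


Set A = {1, 5, 7, 14}, |A| = 4
Set B = {1, 5, 7, 11, 14, 15}, |B| = 6
Since A ⊆ B: B \ A = {11, 15}
|B| - |A| = 6 - 4 = 2

2


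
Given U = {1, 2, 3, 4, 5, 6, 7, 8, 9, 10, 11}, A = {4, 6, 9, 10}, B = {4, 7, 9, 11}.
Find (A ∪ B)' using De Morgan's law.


U = {1, 2, 3, 4, 5, 6, 7, 8, 9, 10, 11}
A = {4, 6, 9, 10}, B = {4, 7, 9, 11}
A ∪ B = {4, 6, 7, 9, 10, 11}
(A ∪ B)' = U \ (A ∪ B) = {1, 2, 3, 5, 8}
Verification via A' ∩ B': A' = {1, 2, 3, 5, 7, 8, 11}, B' = {1, 2, 3, 5, 6, 8, 10}
A' ∩ B' = {1, 2, 3, 5, 8} ✓

{1, 2, 3, 5, 8}


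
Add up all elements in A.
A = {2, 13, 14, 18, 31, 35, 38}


Set A = {2, 13, 14, 18, 31, 35, 38}
Sum = 2 + 13 + 14 + 18 + 31 + 35 + 38 = 151

151


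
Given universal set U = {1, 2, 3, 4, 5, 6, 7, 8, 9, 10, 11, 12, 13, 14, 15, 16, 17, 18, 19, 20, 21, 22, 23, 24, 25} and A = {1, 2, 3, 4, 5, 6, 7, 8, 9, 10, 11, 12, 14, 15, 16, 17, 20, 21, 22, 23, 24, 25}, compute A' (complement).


Universal set U = {1, 2, 3, 4, 5, 6, 7, 8, 9, 10, 11, 12, 13, 14, 15, 16, 17, 18, 19, 20, 21, 22, 23, 24, 25}
Set A = {1, 2, 3, 4, 5, 6, 7, 8, 9, 10, 11, 12, 14, 15, 16, 17, 20, 21, 22, 23, 24, 25}
A' = U \ A = elements in U but not in A
Checking each element of U:
1 (in A, exclude), 2 (in A, exclude), 3 (in A, exclude), 4 (in A, exclude), 5 (in A, exclude), 6 (in A, exclude), 7 (in A, exclude), 8 (in A, exclude), 9 (in A, exclude), 10 (in A, exclude), 11 (in A, exclude), 12 (in A, exclude), 13 (not in A, include), 14 (in A, exclude), 15 (in A, exclude), 16 (in A, exclude), 17 (in A, exclude), 18 (not in A, include), 19 (not in A, include), 20 (in A, exclude), 21 (in A, exclude), 22 (in A, exclude), 23 (in A, exclude), 24 (in A, exclude), 25 (in A, exclude)
A' = {13, 18, 19}

{13, 18, 19}


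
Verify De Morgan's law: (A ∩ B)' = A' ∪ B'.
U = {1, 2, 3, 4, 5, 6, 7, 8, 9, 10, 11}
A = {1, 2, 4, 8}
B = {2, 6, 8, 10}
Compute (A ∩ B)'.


U = {1, 2, 3, 4, 5, 6, 7, 8, 9, 10, 11}
A = {1, 2, 4, 8}, B = {2, 6, 8, 10}
A ∩ B = {2, 8}
(A ∩ B)' = U \ (A ∩ B) = {1, 3, 4, 5, 6, 7, 9, 10, 11}
Verification via A' ∪ B': A' = {3, 5, 6, 7, 9, 10, 11}, B' = {1, 3, 4, 5, 7, 9, 11}
A' ∪ B' = {1, 3, 4, 5, 6, 7, 9, 10, 11} ✓

{1, 3, 4, 5, 6, 7, 9, 10, 11}


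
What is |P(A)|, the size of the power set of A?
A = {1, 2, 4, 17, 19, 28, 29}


Set A = {1, 2, 4, 17, 19, 28, 29}
|A| = 7
The power set P(A) contains all subsets of A.
|P(A)| = 2^|A| = 2^7 = 128

128


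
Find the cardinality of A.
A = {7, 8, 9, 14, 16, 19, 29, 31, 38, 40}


Set A = {7, 8, 9, 14, 16, 19, 29, 31, 38, 40}
Listing elements: 7, 8, 9, 14, 16, 19, 29, 31, 38, 40
Counting: 10 elements
|A| = 10

10


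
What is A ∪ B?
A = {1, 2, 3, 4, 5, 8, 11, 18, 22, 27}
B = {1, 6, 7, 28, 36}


Set A = {1, 2, 3, 4, 5, 8, 11, 18, 22, 27}
Set B = {1, 6, 7, 28, 36}
A ∪ B includes all elements in either set.
Elements from A: {1, 2, 3, 4, 5, 8, 11, 18, 22, 27}
Elements from B not already included: {6, 7, 28, 36}
A ∪ B = {1, 2, 3, 4, 5, 6, 7, 8, 11, 18, 22, 27, 28, 36}

{1, 2, 3, 4, 5, 6, 7, 8, 11, 18, 22, 27, 28, 36}


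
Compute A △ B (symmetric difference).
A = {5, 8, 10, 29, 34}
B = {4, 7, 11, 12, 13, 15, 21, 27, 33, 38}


Set A = {5, 8, 10, 29, 34}
Set B = {4, 7, 11, 12, 13, 15, 21, 27, 33, 38}
A △ B = (A \ B) ∪ (B \ A)
Elements in A but not B: {5, 8, 10, 29, 34}
Elements in B but not A: {4, 7, 11, 12, 13, 15, 21, 27, 33, 38}
A △ B = {4, 5, 7, 8, 10, 11, 12, 13, 15, 21, 27, 29, 33, 34, 38}

{4, 5, 7, 8, 10, 11, 12, 13, 15, 21, 27, 29, 33, 34, 38}


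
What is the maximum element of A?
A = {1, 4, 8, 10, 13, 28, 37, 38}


Set A = {1, 4, 8, 10, 13, 28, 37, 38}
Elements in ascending order: 1, 4, 8, 10, 13, 28, 37, 38
The largest element is 38.

38


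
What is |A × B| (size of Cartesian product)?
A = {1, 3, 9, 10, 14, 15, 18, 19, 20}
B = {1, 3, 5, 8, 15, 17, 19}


Set A = {1, 3, 9, 10, 14, 15, 18, 19, 20} has 9 elements.
Set B = {1, 3, 5, 8, 15, 17, 19} has 7 elements.
|A × B| = |A| × |B| = 9 × 7 = 63

63


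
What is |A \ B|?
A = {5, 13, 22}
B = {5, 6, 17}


Set A = {5, 13, 22}
Set B = {5, 6, 17}
A \ B = {13, 22}
|A \ B| = 2

2


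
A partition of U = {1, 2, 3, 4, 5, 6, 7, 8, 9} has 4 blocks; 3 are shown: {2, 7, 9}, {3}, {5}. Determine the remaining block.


U = {1, 2, 3, 4, 5, 6, 7, 8, 9}
Shown blocks: {2, 7, 9}, {3}, {5}
A partition's blocks are pairwise disjoint and cover U, so the missing block = U \ (union of shown blocks).
Union of shown blocks: {2, 3, 5, 7, 9}
Missing block = U \ (union) = {1, 4, 6, 8}

{1, 4, 6, 8}


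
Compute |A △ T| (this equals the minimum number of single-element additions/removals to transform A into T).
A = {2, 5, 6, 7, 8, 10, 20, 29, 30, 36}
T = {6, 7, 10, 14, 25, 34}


Set A = {2, 5, 6, 7, 8, 10, 20, 29, 30, 36}
Set T = {6, 7, 10, 14, 25, 34}
Elements to remove from A (in A, not in T): {2, 5, 8, 20, 29, 30, 36} → 7 removals
Elements to add to A (in T, not in A): {14, 25, 34} → 3 additions
Total edits = 7 + 3 = 10

10


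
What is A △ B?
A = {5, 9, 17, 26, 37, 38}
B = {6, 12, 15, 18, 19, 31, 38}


Set A = {5, 9, 17, 26, 37, 38}
Set B = {6, 12, 15, 18, 19, 31, 38}
A △ B = (A \ B) ∪ (B \ A)
Elements in A but not B: {5, 9, 17, 26, 37}
Elements in B but not A: {6, 12, 15, 18, 19, 31}
A △ B = {5, 6, 9, 12, 15, 17, 18, 19, 26, 31, 37}

{5, 6, 9, 12, 15, 17, 18, 19, 26, 31, 37}


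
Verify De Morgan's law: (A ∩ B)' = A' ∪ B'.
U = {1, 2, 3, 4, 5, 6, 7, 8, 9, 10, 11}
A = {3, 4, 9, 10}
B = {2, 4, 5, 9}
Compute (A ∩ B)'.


U = {1, 2, 3, 4, 5, 6, 7, 8, 9, 10, 11}
A = {3, 4, 9, 10}, B = {2, 4, 5, 9}
A ∩ B = {4, 9}
(A ∩ B)' = U \ (A ∩ B) = {1, 2, 3, 5, 6, 7, 8, 10, 11}
Verification via A' ∪ B': A' = {1, 2, 5, 6, 7, 8, 11}, B' = {1, 3, 6, 7, 8, 10, 11}
A' ∪ B' = {1, 2, 3, 5, 6, 7, 8, 10, 11} ✓

{1, 2, 3, 5, 6, 7, 8, 10, 11}


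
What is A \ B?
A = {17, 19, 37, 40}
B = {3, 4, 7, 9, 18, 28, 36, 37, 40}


Set A = {17, 19, 37, 40}
Set B = {3, 4, 7, 9, 18, 28, 36, 37, 40}
A \ B includes elements in A that are not in B.
Check each element of A:
17 (not in B, keep), 19 (not in B, keep), 37 (in B, remove), 40 (in B, remove)
A \ B = {17, 19}

{17, 19}


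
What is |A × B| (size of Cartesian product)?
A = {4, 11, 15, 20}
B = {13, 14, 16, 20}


Set A = {4, 11, 15, 20} has 4 elements.
Set B = {13, 14, 16, 20} has 4 elements.
|A × B| = |A| × |B| = 4 × 4 = 16

16


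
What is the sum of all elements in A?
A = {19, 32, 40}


Set A = {19, 32, 40}
Sum = 19 + 32 + 40 = 91

91


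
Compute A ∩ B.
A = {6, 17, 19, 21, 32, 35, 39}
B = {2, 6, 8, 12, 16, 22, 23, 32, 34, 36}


Set A = {6, 17, 19, 21, 32, 35, 39}
Set B = {2, 6, 8, 12, 16, 22, 23, 32, 34, 36}
A ∩ B includes only elements in both sets.
Check each element of A against B:
6 ✓, 17 ✗, 19 ✗, 21 ✗, 32 ✓, 35 ✗, 39 ✗
A ∩ B = {6, 32}

{6, 32}


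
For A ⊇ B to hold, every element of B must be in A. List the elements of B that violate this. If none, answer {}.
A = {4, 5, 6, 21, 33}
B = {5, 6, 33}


Set A = {4, 5, 6, 21, 33}
Set B = {5, 6, 33}
Check each element of B against A:
5 ∈ A, 6 ∈ A, 33 ∈ A
Elements of B not in A: {}

{}


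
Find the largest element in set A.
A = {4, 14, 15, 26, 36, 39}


Set A = {4, 14, 15, 26, 36, 39}
Elements in ascending order: 4, 14, 15, 26, 36, 39
The largest element is 39.

39


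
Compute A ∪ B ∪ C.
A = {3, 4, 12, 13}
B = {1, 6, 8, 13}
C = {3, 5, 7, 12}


Set A = {3, 4, 12, 13}
Set B = {1, 6, 8, 13}
Set C = {3, 5, 7, 12}
First, A ∪ B = {1, 3, 4, 6, 8, 12, 13}
Then, (A ∪ B) ∪ C = {1, 3, 4, 5, 6, 7, 8, 12, 13}

{1, 3, 4, 5, 6, 7, 8, 12, 13}


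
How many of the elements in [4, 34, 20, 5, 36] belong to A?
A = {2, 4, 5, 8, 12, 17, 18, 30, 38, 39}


Set A = {2, 4, 5, 8, 12, 17, 18, 30, 38, 39}
Candidates: [4, 34, 20, 5, 36]
Check each candidate:
4 ∈ A, 34 ∉ A, 20 ∉ A, 5 ∈ A, 36 ∉ A
Count of candidates in A: 2

2


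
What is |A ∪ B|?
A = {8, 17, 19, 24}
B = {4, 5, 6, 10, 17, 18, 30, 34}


Set A = {8, 17, 19, 24}, |A| = 4
Set B = {4, 5, 6, 10, 17, 18, 30, 34}, |B| = 8
A ∩ B = {17}, |A ∩ B| = 1
|A ∪ B| = |A| + |B| - |A ∩ B| = 4 + 8 - 1 = 11

11


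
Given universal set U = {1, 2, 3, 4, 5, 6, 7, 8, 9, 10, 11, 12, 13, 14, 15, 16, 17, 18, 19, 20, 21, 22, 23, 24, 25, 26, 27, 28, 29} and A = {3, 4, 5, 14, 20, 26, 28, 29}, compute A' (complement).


Universal set U = {1, 2, 3, 4, 5, 6, 7, 8, 9, 10, 11, 12, 13, 14, 15, 16, 17, 18, 19, 20, 21, 22, 23, 24, 25, 26, 27, 28, 29}
Set A = {3, 4, 5, 14, 20, 26, 28, 29}
A' = U \ A = elements in U but not in A
Checking each element of U:
1 (not in A, include), 2 (not in A, include), 3 (in A, exclude), 4 (in A, exclude), 5 (in A, exclude), 6 (not in A, include), 7 (not in A, include), 8 (not in A, include), 9 (not in A, include), 10 (not in A, include), 11 (not in A, include), 12 (not in A, include), 13 (not in A, include), 14 (in A, exclude), 15 (not in A, include), 16 (not in A, include), 17 (not in A, include), 18 (not in A, include), 19 (not in A, include), 20 (in A, exclude), 21 (not in A, include), 22 (not in A, include), 23 (not in A, include), 24 (not in A, include), 25 (not in A, include), 26 (in A, exclude), 27 (not in A, include), 28 (in A, exclude), 29 (in A, exclude)
A' = {1, 2, 6, 7, 8, 9, 10, 11, 12, 13, 15, 16, 17, 18, 19, 21, 22, 23, 24, 25, 27}

{1, 2, 6, 7, 8, 9, 10, 11, 12, 13, 15, 16, 17, 18, 19, 21, 22, 23, 24, 25, 27}


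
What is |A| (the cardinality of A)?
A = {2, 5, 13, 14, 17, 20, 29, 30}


Set A = {2, 5, 13, 14, 17, 20, 29, 30}
Listing elements: 2, 5, 13, 14, 17, 20, 29, 30
Counting: 8 elements
|A| = 8

8


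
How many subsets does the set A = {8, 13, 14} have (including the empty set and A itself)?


Set A = {8, 13, 14}
|A| = 3
The power set P(A) contains all subsets of A.
|P(A)| = 2^|A| = 2^3 = 8

8


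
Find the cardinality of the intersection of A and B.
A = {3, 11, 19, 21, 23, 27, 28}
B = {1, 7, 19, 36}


Set A = {3, 11, 19, 21, 23, 27, 28}
Set B = {1, 7, 19, 36}
A ∩ B = {19}
|A ∩ B| = 1

1


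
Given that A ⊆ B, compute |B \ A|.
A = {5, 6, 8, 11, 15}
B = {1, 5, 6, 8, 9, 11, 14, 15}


Set A = {5, 6, 8, 11, 15}, |A| = 5
Set B = {1, 5, 6, 8, 9, 11, 14, 15}, |B| = 8
Since A ⊆ B: B \ A = {1, 9, 14}
|B| - |A| = 8 - 5 = 3

3


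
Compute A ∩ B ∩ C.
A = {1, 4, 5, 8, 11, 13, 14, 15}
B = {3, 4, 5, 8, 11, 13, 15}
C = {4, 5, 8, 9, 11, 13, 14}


Set A = {1, 4, 5, 8, 11, 13, 14, 15}
Set B = {3, 4, 5, 8, 11, 13, 15}
Set C = {4, 5, 8, 9, 11, 13, 14}
First, A ∩ B = {4, 5, 8, 11, 13, 15}
Then, (A ∩ B) ∩ C = {4, 5, 8, 11, 13}

{4, 5, 8, 11, 13}


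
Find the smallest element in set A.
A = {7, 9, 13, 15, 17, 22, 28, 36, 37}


Set A = {7, 9, 13, 15, 17, 22, 28, 36, 37}
Elements in ascending order: 7, 9, 13, 15, 17, 22, 28, 36, 37
The smallest element is 7.

7


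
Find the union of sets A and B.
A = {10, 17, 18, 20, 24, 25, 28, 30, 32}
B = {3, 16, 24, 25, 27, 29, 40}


Set A = {10, 17, 18, 20, 24, 25, 28, 30, 32}
Set B = {3, 16, 24, 25, 27, 29, 40}
A ∪ B includes all elements in either set.
Elements from A: {10, 17, 18, 20, 24, 25, 28, 30, 32}
Elements from B not already included: {3, 16, 27, 29, 40}
A ∪ B = {3, 10, 16, 17, 18, 20, 24, 25, 27, 28, 29, 30, 32, 40}

{3, 10, 16, 17, 18, 20, 24, 25, 27, 28, 29, 30, 32, 40}


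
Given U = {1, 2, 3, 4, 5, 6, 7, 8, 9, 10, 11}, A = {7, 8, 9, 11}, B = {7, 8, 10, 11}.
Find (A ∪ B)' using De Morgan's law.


U = {1, 2, 3, 4, 5, 6, 7, 8, 9, 10, 11}
A = {7, 8, 9, 11}, B = {7, 8, 10, 11}
A ∪ B = {7, 8, 9, 10, 11}
(A ∪ B)' = U \ (A ∪ B) = {1, 2, 3, 4, 5, 6}
Verification via A' ∩ B': A' = {1, 2, 3, 4, 5, 6, 10}, B' = {1, 2, 3, 4, 5, 6, 9}
A' ∩ B' = {1, 2, 3, 4, 5, 6} ✓

{1, 2, 3, 4, 5, 6}


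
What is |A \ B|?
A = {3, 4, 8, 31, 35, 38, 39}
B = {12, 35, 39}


Set A = {3, 4, 8, 31, 35, 38, 39}
Set B = {12, 35, 39}
A \ B = {3, 4, 8, 31, 38}
|A \ B| = 5

5


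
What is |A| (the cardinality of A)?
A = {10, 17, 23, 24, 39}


Set A = {10, 17, 23, 24, 39}
Listing elements: 10, 17, 23, 24, 39
Counting: 5 elements
|A| = 5

5


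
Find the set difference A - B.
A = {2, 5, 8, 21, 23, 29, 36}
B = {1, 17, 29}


Set A = {2, 5, 8, 21, 23, 29, 36}
Set B = {1, 17, 29}
A \ B includes elements in A that are not in B.
Check each element of A:
2 (not in B, keep), 5 (not in B, keep), 8 (not in B, keep), 21 (not in B, keep), 23 (not in B, keep), 29 (in B, remove), 36 (not in B, keep)
A \ B = {2, 5, 8, 21, 23, 36}

{2, 5, 8, 21, 23, 36}


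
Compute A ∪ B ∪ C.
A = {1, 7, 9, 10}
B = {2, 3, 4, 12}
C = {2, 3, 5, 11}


Set A = {1, 7, 9, 10}
Set B = {2, 3, 4, 12}
Set C = {2, 3, 5, 11}
First, A ∪ B = {1, 2, 3, 4, 7, 9, 10, 12}
Then, (A ∪ B) ∪ C = {1, 2, 3, 4, 5, 7, 9, 10, 11, 12}

{1, 2, 3, 4, 5, 7, 9, 10, 11, 12}


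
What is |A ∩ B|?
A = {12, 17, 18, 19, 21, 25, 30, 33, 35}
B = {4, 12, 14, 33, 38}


Set A = {12, 17, 18, 19, 21, 25, 30, 33, 35}
Set B = {4, 12, 14, 33, 38}
A ∩ B = {12, 33}
|A ∩ B| = 2

2


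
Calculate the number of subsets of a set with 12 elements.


The set has 12 elements.
The power set contains all possible subsets.
|P(A)| = 2^|A| = 2^12 = 4096

4096


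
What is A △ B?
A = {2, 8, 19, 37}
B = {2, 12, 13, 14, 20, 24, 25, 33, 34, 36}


Set A = {2, 8, 19, 37}
Set B = {2, 12, 13, 14, 20, 24, 25, 33, 34, 36}
A △ B = (A \ B) ∪ (B \ A)
Elements in A but not B: {8, 19, 37}
Elements in B but not A: {12, 13, 14, 20, 24, 25, 33, 34, 36}
A △ B = {8, 12, 13, 14, 19, 20, 24, 25, 33, 34, 36, 37}

{8, 12, 13, 14, 19, 20, 24, 25, 33, 34, 36, 37}


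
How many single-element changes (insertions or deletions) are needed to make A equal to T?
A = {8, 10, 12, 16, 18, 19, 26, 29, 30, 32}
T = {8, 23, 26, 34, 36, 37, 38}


Set A = {8, 10, 12, 16, 18, 19, 26, 29, 30, 32}
Set T = {8, 23, 26, 34, 36, 37, 38}
Elements to remove from A (in A, not in T): {10, 12, 16, 18, 19, 29, 30, 32} → 8 removals
Elements to add to A (in T, not in A): {23, 34, 36, 37, 38} → 5 additions
Total edits = 8 + 5 = 13

13


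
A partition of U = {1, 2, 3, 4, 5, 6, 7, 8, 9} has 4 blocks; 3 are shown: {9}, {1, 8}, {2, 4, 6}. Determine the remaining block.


U = {1, 2, 3, 4, 5, 6, 7, 8, 9}
Shown blocks: {9}, {1, 8}, {2, 4, 6}
A partition's blocks are pairwise disjoint and cover U, so the missing block = U \ (union of shown blocks).
Union of shown blocks: {1, 2, 4, 6, 8, 9}
Missing block = U \ (union) = {3, 5, 7}

{3, 5, 7}


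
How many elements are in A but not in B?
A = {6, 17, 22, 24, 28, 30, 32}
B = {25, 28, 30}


Set A = {6, 17, 22, 24, 28, 30, 32}
Set B = {25, 28, 30}
A \ B = {6, 17, 22, 24, 32}
|A \ B| = 5

5


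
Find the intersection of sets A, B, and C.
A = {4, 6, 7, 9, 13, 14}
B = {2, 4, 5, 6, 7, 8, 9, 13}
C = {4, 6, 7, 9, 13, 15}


Set A = {4, 6, 7, 9, 13, 14}
Set B = {2, 4, 5, 6, 7, 8, 9, 13}
Set C = {4, 6, 7, 9, 13, 15}
First, A ∩ B = {4, 6, 7, 9, 13}
Then, (A ∩ B) ∩ C = {4, 6, 7, 9, 13}

{4, 6, 7, 9, 13}


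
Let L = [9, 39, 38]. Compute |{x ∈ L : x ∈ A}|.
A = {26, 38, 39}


Set A = {26, 38, 39}
Candidates: [9, 39, 38]
Check each candidate:
9 ∉ A, 39 ∈ A, 38 ∈ A
Count of candidates in A: 2

2


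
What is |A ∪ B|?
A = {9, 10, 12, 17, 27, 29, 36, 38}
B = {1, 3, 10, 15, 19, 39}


Set A = {9, 10, 12, 17, 27, 29, 36, 38}, |A| = 8
Set B = {1, 3, 10, 15, 19, 39}, |B| = 6
A ∩ B = {10}, |A ∩ B| = 1
|A ∪ B| = |A| + |B| - |A ∩ B| = 8 + 6 - 1 = 13

13


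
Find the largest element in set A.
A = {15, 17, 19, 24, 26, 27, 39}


Set A = {15, 17, 19, 24, 26, 27, 39}
Elements in ascending order: 15, 17, 19, 24, 26, 27, 39
The largest element is 39.

39


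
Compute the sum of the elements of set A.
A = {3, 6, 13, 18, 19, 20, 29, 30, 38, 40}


Set A = {3, 6, 13, 18, 19, 20, 29, 30, 38, 40}
Sum = 3 + 6 + 13 + 18 + 19 + 20 + 29 + 30 + 38 + 40 = 216

216


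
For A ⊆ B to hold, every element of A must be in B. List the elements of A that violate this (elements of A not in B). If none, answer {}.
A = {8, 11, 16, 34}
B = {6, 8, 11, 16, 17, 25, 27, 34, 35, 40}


Set A = {8, 11, 16, 34}
Set B = {6, 8, 11, 16, 17, 25, 27, 34, 35, 40}
Check each element of A against B:
8 ∈ B, 11 ∈ B, 16 ∈ B, 34 ∈ B
Elements of A not in B: {}

{}


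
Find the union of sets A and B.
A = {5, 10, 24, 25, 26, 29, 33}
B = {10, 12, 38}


Set A = {5, 10, 24, 25, 26, 29, 33}
Set B = {10, 12, 38}
A ∪ B includes all elements in either set.
Elements from A: {5, 10, 24, 25, 26, 29, 33}
Elements from B not already included: {12, 38}
A ∪ B = {5, 10, 12, 24, 25, 26, 29, 33, 38}

{5, 10, 12, 24, 25, 26, 29, 33, 38}


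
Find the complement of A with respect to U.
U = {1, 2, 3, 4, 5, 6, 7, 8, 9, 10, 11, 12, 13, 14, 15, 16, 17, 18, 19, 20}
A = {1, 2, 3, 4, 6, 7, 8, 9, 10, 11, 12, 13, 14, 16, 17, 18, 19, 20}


Universal set U = {1, 2, 3, 4, 5, 6, 7, 8, 9, 10, 11, 12, 13, 14, 15, 16, 17, 18, 19, 20}
Set A = {1, 2, 3, 4, 6, 7, 8, 9, 10, 11, 12, 13, 14, 16, 17, 18, 19, 20}
A' = U \ A = elements in U but not in A
Checking each element of U:
1 (in A, exclude), 2 (in A, exclude), 3 (in A, exclude), 4 (in A, exclude), 5 (not in A, include), 6 (in A, exclude), 7 (in A, exclude), 8 (in A, exclude), 9 (in A, exclude), 10 (in A, exclude), 11 (in A, exclude), 12 (in A, exclude), 13 (in A, exclude), 14 (in A, exclude), 15 (not in A, include), 16 (in A, exclude), 17 (in A, exclude), 18 (in A, exclude), 19 (in A, exclude), 20 (in A, exclude)
A' = {5, 15}

{5, 15}


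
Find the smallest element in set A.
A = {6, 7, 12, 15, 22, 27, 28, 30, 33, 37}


Set A = {6, 7, 12, 15, 22, 27, 28, 30, 33, 37}
Elements in ascending order: 6, 7, 12, 15, 22, 27, 28, 30, 33, 37
The smallest element is 6.

6


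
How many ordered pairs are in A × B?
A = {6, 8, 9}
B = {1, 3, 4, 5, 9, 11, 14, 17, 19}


Set A = {6, 8, 9} has 3 elements.
Set B = {1, 3, 4, 5, 9, 11, 14, 17, 19} has 9 elements.
|A × B| = |A| × |B| = 3 × 9 = 27

27


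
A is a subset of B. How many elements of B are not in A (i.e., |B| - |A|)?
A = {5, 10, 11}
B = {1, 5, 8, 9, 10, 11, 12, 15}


Set A = {5, 10, 11}, |A| = 3
Set B = {1, 5, 8, 9, 10, 11, 12, 15}, |B| = 8
Since A ⊆ B: B \ A = {1, 8, 9, 12, 15}
|B| - |A| = 8 - 3 = 5

5


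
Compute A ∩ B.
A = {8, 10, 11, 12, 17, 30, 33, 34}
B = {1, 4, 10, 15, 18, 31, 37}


Set A = {8, 10, 11, 12, 17, 30, 33, 34}
Set B = {1, 4, 10, 15, 18, 31, 37}
A ∩ B includes only elements in both sets.
Check each element of A against B:
8 ✗, 10 ✓, 11 ✗, 12 ✗, 17 ✗, 30 ✗, 33 ✗, 34 ✗
A ∩ B = {10}

{10}


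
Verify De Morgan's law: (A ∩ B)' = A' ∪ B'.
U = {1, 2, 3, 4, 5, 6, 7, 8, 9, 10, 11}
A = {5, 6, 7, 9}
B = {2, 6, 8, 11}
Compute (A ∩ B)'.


U = {1, 2, 3, 4, 5, 6, 7, 8, 9, 10, 11}
A = {5, 6, 7, 9}, B = {2, 6, 8, 11}
A ∩ B = {6}
(A ∩ B)' = U \ (A ∩ B) = {1, 2, 3, 4, 5, 7, 8, 9, 10, 11}
Verification via A' ∪ B': A' = {1, 2, 3, 4, 8, 10, 11}, B' = {1, 3, 4, 5, 7, 9, 10}
A' ∪ B' = {1, 2, 3, 4, 5, 7, 8, 9, 10, 11} ✓

{1, 2, 3, 4, 5, 7, 8, 9, 10, 11}


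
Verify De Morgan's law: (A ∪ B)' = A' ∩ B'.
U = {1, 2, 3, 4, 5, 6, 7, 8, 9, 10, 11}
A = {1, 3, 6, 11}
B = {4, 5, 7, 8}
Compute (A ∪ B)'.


U = {1, 2, 3, 4, 5, 6, 7, 8, 9, 10, 11}
A = {1, 3, 6, 11}, B = {4, 5, 7, 8}
A ∪ B = {1, 3, 4, 5, 6, 7, 8, 11}
(A ∪ B)' = U \ (A ∪ B) = {2, 9, 10}
Verification via A' ∩ B': A' = {2, 4, 5, 7, 8, 9, 10}, B' = {1, 2, 3, 6, 9, 10, 11}
A' ∩ B' = {2, 9, 10} ✓

{2, 9, 10}


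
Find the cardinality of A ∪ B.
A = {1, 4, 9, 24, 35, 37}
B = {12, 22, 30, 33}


Set A = {1, 4, 9, 24, 35, 37}, |A| = 6
Set B = {12, 22, 30, 33}, |B| = 4
A ∩ B = {}, |A ∩ B| = 0
|A ∪ B| = |A| + |B| - |A ∩ B| = 6 + 4 - 0 = 10

10


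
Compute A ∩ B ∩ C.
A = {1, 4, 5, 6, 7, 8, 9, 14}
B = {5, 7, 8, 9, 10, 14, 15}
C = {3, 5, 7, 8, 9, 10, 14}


Set A = {1, 4, 5, 6, 7, 8, 9, 14}
Set B = {5, 7, 8, 9, 10, 14, 15}
Set C = {3, 5, 7, 8, 9, 10, 14}
First, A ∩ B = {5, 7, 8, 9, 14}
Then, (A ∩ B) ∩ C = {5, 7, 8, 9, 14}

{5, 7, 8, 9, 14}


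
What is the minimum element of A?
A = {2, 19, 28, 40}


Set A = {2, 19, 28, 40}
Elements in ascending order: 2, 19, 28, 40
The smallest element is 2.

2


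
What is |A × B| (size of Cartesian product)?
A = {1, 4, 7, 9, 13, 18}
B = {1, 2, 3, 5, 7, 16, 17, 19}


Set A = {1, 4, 7, 9, 13, 18} has 6 elements.
Set B = {1, 2, 3, 5, 7, 16, 17, 19} has 8 elements.
|A × B| = |A| × |B| = 6 × 8 = 48

48


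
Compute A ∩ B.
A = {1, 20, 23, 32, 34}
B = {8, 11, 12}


Set A = {1, 20, 23, 32, 34}
Set B = {8, 11, 12}
A ∩ B includes only elements in both sets.
Check each element of A against B:
1 ✗, 20 ✗, 23 ✗, 32 ✗, 34 ✗
A ∩ B = {}

{}


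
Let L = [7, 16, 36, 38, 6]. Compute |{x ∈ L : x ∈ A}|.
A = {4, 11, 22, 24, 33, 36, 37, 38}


Set A = {4, 11, 22, 24, 33, 36, 37, 38}
Candidates: [7, 16, 36, 38, 6]
Check each candidate:
7 ∉ A, 16 ∉ A, 36 ∈ A, 38 ∈ A, 6 ∉ A
Count of candidates in A: 2

2


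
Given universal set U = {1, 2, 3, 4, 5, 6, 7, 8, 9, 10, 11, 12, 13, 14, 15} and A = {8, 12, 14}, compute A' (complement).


Universal set U = {1, 2, 3, 4, 5, 6, 7, 8, 9, 10, 11, 12, 13, 14, 15}
Set A = {8, 12, 14}
A' = U \ A = elements in U but not in A
Checking each element of U:
1 (not in A, include), 2 (not in A, include), 3 (not in A, include), 4 (not in A, include), 5 (not in A, include), 6 (not in A, include), 7 (not in A, include), 8 (in A, exclude), 9 (not in A, include), 10 (not in A, include), 11 (not in A, include), 12 (in A, exclude), 13 (not in A, include), 14 (in A, exclude), 15 (not in A, include)
A' = {1, 2, 3, 4, 5, 6, 7, 9, 10, 11, 13, 15}

{1, 2, 3, 4, 5, 6, 7, 9, 10, 11, 13, 15}
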